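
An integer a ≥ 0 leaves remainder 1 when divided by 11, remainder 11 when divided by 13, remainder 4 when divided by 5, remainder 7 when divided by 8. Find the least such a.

1519

The moduli are pairwise coprime; N = 11·13·5·8 = 5720.
N/11 = 520; 520 ≡ 3 (mod 11); 3·4 ≡ 1, so inverse 4.
N/13 = 440; 440 ≡ 11 (mod 13); 11·6 ≡ 1, so inverse 6.
N/5 = 1144; 1144 ≡ 4 (mod 5); 4·4 ≡ 1, so inverse 4.
N/8 = 715; 715 ≡ 3 (mod 8); 3·3 ≡ 1, so inverse 3.
a ≡ 1·520·4 + 11·440·6 + 4·1144·4 + 7·715·3 = 64439.
64439 mod 5720 = 1519.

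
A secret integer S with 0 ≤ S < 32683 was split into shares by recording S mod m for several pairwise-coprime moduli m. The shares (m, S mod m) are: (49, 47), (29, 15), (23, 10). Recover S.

The moduli are pairwise coprime; N = 49·29·23 = 32683.
N/49 = 667; 667 ≡ 30 (mod 49); 30·18 ≡ 1, so inverse 18.
N/29 = 1127; 1127 ≡ 25 (mod 29); 25·7 ≡ 1, so inverse 7.
N/23 = 1421; 1421 ≡ 18 (mod 23); 18·9 ≡ 1, so inverse 9.
S ≡ 47·667·18 + 15·1127·7 + 10·1421·9 = 810507.
810507 mod 32683 = 26115.

26115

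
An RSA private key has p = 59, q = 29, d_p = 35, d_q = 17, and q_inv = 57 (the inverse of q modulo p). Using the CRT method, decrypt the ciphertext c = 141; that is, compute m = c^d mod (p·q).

m₁ = c^(d_p) mod p: c ≡ 23 (mod 59), and 23^35 mod 59 = 8.
m₂ = c^(d_q) mod q: c ≡ 25 (mod 29), and 25^17 mod 29 = 23.
h = q_inv·(m₁ − m₂) mod p = 57·(8 − 23) mod 59 = 30.
m = m₂ + h·q = 23 + 30·29 = 893.

893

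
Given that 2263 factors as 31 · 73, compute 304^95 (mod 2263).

Mod 31: 304 ≡ 25; by Fermat, exponent reduces to 95 mod 30 = 5; 25^5 ≡ 5 (mod 31).
Mod 73: 304 ≡ 12; by Fermat, exponent reduces to 95 mod 72 = 23; 12^23 ≡ 25 (mod 73).
Combine by CRT: x ≡ 5 (mod 31), x ≡ 25 (mod 73) ⇒ x ≡ 98 (mod 2263).

98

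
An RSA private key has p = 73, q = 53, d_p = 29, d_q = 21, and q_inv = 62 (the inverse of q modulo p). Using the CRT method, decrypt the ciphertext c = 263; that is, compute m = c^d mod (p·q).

m₁ = c^(d_p) mod p: c ≡ 44 (mod 73), and 44^29 mod 73 = 58.
m₂ = c^(d_q) mod q: c ≡ 51 (mod 53), and 51^21 mod 53 = 5.
h = q_inv·(m₁ − m₂) mod p = 62·(58 − 5) mod 73 = 1.
m = m₂ + h·q = 5 + 1·53 = 58.

58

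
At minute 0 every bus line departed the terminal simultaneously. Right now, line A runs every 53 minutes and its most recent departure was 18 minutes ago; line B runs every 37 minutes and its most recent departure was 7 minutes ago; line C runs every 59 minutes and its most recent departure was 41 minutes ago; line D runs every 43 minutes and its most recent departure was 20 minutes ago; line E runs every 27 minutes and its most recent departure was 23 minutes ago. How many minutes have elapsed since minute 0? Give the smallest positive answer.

13215038

Combine the congruences pairwise.
From t ≡ 18 (mod 53) write t = 18 + 53s. Substituting into t ≡ 7 (mod 37) gives 53s ≡ 26 (mod 37), and since 16⁻¹ ≡ 7 (mod 37), s ≡ 34. Hence t ≡ 18 + 53·34 = 1820 (mod 1961).
From t ≡ 1820 (mod 1961) write t = 1820 + 1961s. Substituting into t ≡ 41 (mod 59) gives 1961s ≡ 50 (mod 59), and since 14⁻¹ ≡ 38 (mod 59), s ≡ 12. Hence t ≡ 1820 + 1961·12 = 25352 (mod 115699).
From t ≡ 25352 (mod 115699) write t = 25352 + 115699s. Substituting into t ≡ 20 (mod 43) gives 115699s ≡ 38 (mod 43), and since 29⁻¹ ≡ 3 (mod 43), s ≡ 28. Hence t ≡ 25352 + 115699·28 = 3264924 (mod 4975057).
From t ≡ 3264924 (mod 4975057) write t = 3264924 + 4975057s. Substituting into t ≡ 23 (mod 27) gives 4975057s ≡ 20 (mod 27), and since 10⁻¹ ≡ 19 (mod 27), s ≡ 2. Hence t ≡ 3264924 + 4975057·2 = 13215038 (mod 134326539).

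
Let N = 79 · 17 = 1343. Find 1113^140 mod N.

Mod 79: 1113 ≡ 7; by Fermat, exponent reduces to 140 mod 78 = 62; 7^62 ≡ 36 (mod 79).
Mod 17: 1113 ≡ 8; by Fermat, exponent reduces to 140 mod 16 = 12; 8^12 ≡ 16 (mod 17).
Combine by CRT: x ≡ 36 (mod 79), x ≡ 16 (mod 17) ⇒ x ≡ 747 (mod 1343).

747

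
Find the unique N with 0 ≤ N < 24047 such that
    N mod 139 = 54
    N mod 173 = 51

From N ≡ 54 (mod 139) write N = 54 + 139t. Substituting into N ≡ 51 (mod 173) gives 139t ≡ 170 (mod 173), and since 139⁻¹ ≡ 117 (mod 173), t ≡ 168. Hence N ≡ 54 + 139·168 = 23406 (mod 24047).

23406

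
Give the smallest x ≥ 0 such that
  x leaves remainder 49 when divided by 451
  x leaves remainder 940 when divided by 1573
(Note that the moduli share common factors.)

gcd(451, 1573) = 11 and 11 | (940 − 49), so the pair is consistent; merging gives x ≡ 62287 (mod 64493), where 64493 = lcm(451, 1573).
The solution is unique modulo lcm(451, 1573) = 64493.

62287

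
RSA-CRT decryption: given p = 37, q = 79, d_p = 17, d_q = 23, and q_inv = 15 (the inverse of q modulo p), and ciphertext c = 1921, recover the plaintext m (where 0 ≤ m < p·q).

863

m₁ = c^(d_p) mod p: c ≡ 34 (mod 37), and 34^17 mod 37 = 12.
m₂ = c^(d_q) mod q: c ≡ 25 (mod 79), and 25^23 mod 79 = 73.
h = q_inv·(m₁ − m₂) mod p = 15·(12 − 73) mod 37 = 10.
m = m₂ + h·q = 73 + 10·79 = 863.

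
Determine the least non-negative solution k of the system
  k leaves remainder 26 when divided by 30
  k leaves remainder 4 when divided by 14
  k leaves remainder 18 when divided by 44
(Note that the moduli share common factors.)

326

gcd(30, 14) = 2 and 2 | (4 − 26), so the pair is consistent; merging gives k ≡ 116 (mod 210), where 210 = lcm(30, 14).
gcd(210, 44) = 2 and 2 | (18 − 116), so the pair is consistent; merging gives k ≡ 326 (mod 4620), where 4620 = lcm(210, 44).
The solution is unique modulo lcm(30, 14, 44) = 4620.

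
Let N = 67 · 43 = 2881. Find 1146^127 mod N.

1963

Mod 67: 1146 ≡ 7; by Fermat, exponent reduces to 127 mod 66 = 61; 7^61 ≡ 20 (mod 67).
Mod 43: 1146 ≡ 28; by Fermat, exponent reduces to 127 mod 42 = 1; 28^1 ≡ 28 (mod 43).
Combine by CRT: x ≡ 20 (mod 67), x ≡ 28 (mod 43) ⇒ x ≡ 1963 (mod 2881).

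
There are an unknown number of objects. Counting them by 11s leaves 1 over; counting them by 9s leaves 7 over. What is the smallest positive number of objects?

34

From N ≡ 1 (mod 11) write N = 1 + 11t. Substituting into N ≡ 7 (mod 9) gives 11t ≡ 6 (mod 9), and since 2⁻¹ ≡ 5 (mod 9), t ≡ 3. Hence N ≡ 1 + 11·3 = 34 (mod 99).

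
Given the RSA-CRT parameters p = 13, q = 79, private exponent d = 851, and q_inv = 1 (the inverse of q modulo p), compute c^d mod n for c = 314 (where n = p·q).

345

d_p = d mod (p−1) = 851 mod 12 = 11; d_q = d mod (q−1) = 71.
m₁ = c^(d_p) mod p: c ≡ 2 (mod 13), and 2^11 mod 13 = 7.
m₂ = c^(d_q) mod q: c ≡ 77 (mod 79), and 77^71 mod 79 = 29.
h = q_inv·(m₁ − m₂) mod p = 1·(7 − 29) mod 13 = 4.
m = m₂ + h·q = 29 + 4·79 = 345.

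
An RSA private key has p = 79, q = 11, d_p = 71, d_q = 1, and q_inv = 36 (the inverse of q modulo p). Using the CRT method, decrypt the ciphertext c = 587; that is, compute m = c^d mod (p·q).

m₁ = c^(d_p) mod p: c ≡ 34 (mod 79), and 34^71 mod 79 = 47.
m₂ = c^(d_q) mod q: c ≡ 4 (mod 11), and 4^1 mod 11 = 4.
h = q_inv·(m₁ − m₂) mod p = 36·(47 − 4) mod 79 = 47.
m = m₂ + h·q = 4 + 47·11 = 521.

521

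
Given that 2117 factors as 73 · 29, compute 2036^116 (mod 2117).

2108

Mod 73: 2036 ≡ 65; by Fermat, exponent reduces to 116 mod 72 = 44; 65^44 ≡ 64 (mod 73).
Mod 29: 2036 ≡ 6; by Fermat, exponent reduces to 116 mod 28 = 4; 6^4 ≡ 20 (mod 29).
Combine by CRT: x ≡ 64 (mod 73), x ≡ 20 (mod 29) ⇒ x ≡ 2108 (mod 2117).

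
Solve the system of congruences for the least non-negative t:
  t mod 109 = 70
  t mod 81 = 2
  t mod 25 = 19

The moduli are pairwise coprime; N = 109·81·25 = 220725.
N/109 = 2025; 2025 ≡ 63 (mod 109); 63·45 ≡ 1, so inverse 45.
N/81 = 2725; 2725 ≡ 52 (mod 81); 52·67 ≡ 1, so inverse 67.
N/25 = 8829; 8829 ≡ 4 (mod 25); 4·19 ≡ 1, so inverse 19.
t ≡ 70·2025·45 + 2·2725·67 + 19·8829·19 = 9931169.
9931169 mod 220725 = 219269.

219269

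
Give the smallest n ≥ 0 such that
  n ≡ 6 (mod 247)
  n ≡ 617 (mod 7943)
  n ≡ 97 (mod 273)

Combine the congruences pairwise.
gcd(247, 7943) = 13 and 13 | (617 − 6), so the pair is consistent; merging gives n ≡ 127705 (mod 150917), where 150917 = lcm(247, 7943).
gcd(150917, 273) = 13 and 13 | (97 − 127705), so the pair is consistent; merging gives n ≡ 2844211 (mod 3169257), where 3169257 = lcm(150917, 273).
The solution is unique modulo lcm(247, 7943, 273) = 3169257.

2844211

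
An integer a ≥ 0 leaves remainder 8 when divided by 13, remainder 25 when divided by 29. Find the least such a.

From a ≡ 8 (mod 13) write a = 8 + 13t. Substituting into a ≡ 25 (mod 29) gives 13t ≡ 17 (mod 29), and since 13⁻¹ ≡ 9 (mod 29), t ≡ 8. Hence a ≡ 8 + 13·8 = 112 (mod 377).

112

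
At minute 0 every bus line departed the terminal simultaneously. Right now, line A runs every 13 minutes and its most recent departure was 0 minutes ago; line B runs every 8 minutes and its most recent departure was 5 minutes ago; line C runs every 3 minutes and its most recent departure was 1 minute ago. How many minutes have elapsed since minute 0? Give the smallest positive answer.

The moduli are pairwise coprime; N = 13·8·3 = 312.
N/13 = 24; 24 ≡ 11 (mod 13); 11·6 ≡ 1, so inverse 6.
N/8 = 39; 39 ≡ 7 (mod 8); 7·7 ≡ 1, so inverse 7.
N/3 = 104; 104 ≡ 2 (mod 3); 2·2 ≡ 1, so inverse 2.
t ≡ 0·24·6 + 5·39·7 + 1·104·2 = 1573.
1573 mod 312 = 13.

13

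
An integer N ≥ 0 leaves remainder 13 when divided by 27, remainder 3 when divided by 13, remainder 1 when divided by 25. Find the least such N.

The moduli are pairwise coprime; M = 27·13·25 = 8775.
M/27 = 325; 325 ≡ 1 (mod 27), inverse 1.
M/13 = 675; 675 ≡ 12 (mod 13); 12·12 ≡ 1, so inverse 12.
M/25 = 351; 351 ≡ 1 (mod 25), inverse 1.
N ≡ 13·325·1 + 3·675·12 + 1·351·1 = 28876.
28876 mod 8775 = 2551.

2551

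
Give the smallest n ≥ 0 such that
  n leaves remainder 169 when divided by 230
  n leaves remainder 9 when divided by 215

Combine the congruences pairwise.
gcd(230, 215) = 5 and 5 | (9 − 169), so the pair is consistent; merging gives n ≡ 4309 (mod 9890), where 9890 = lcm(230, 215).
The solution is unique modulo lcm(230, 215) = 9890.

4309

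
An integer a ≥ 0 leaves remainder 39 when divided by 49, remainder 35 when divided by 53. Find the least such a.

From a ≡ 39 (mod 49) write a = 39 + 49t. Substituting into a ≡ 35 (mod 53) gives 49t ≡ 49 (mod 53), and since 49⁻¹ ≡ 13 (mod 53), t ≡ 1. Hence a ≡ 39 + 49·1 = 88 (mod 2597).

88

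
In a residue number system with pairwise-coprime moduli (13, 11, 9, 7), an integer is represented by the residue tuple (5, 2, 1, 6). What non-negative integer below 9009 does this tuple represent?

1630

The moduli are pairwise coprime; N = 13·11·9·7 = 9009.
N/13 = 693; 693 ≡ 4 (mod 13); 4·10 ≡ 1, so inverse 10.
N/11 = 819; 819 ≡ 5 (mod 11); 5·9 ≡ 1, so inverse 9.
N/9 = 1001; 1001 ≡ 2 (mod 9); 2·5 ≡ 1, so inverse 5.
N/7 = 1287; 1287 ≡ 6 (mod 7); 6·6 ≡ 1, so inverse 6.
x ≡ 5·693·10 + 2·819·9 + 1·1001·5 + 6·1287·6 = 100729.
100729 mod 9009 = 1630.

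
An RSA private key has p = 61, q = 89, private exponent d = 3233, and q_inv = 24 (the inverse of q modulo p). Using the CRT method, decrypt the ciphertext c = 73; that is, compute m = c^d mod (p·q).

3432

d_p = d mod (p−1) = 3233 mod 60 = 53; d_q = d mod (q−1) = 65.
m₁ = c^(d_p) mod p: c ≡ 12 (mod 61), and 12^53 mod 61 = 16.
m₂ = c^(d_q) mod q: c ≡ 73 (mod 89), and 73^65 mod 89 = 50.
h = q_inv·(m₁ − m₂) mod p = 24·(16 − 50) mod 61 = 38.
m = m₂ + h·q = 50 + 38·89 = 3432.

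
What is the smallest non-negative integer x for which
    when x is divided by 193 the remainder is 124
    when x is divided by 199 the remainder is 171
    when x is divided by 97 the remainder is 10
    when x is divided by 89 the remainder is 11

The moduli are pairwise coprime; N = 193·199·97·89 = 331567631.
N/193 = 1717967; 1717967 ≡ 74 (mod 193); 74·60 ≡ 1, so inverse 60.
N/199 = 1666169; 1666169 ≡ 141 (mod 199); 141·24 ≡ 1, so inverse 24.
N/97 = 3418223; 3418223 ≡ 40 (mod 97); 40·17 ≡ 1, so inverse 17.
N/89 = 3725479; 3725479 ≡ 28 (mod 89); 28·35 ≡ 1, so inverse 35.
x ≡ 124·1717967·60 + 171·1666169·24 + 10·3418223·17 + 11·3725479·35 = 21635039381.
21635039381 mod 331567631 = 83143366.

83143366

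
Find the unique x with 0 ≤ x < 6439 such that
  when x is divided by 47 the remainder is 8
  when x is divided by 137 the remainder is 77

From x ≡ 8 (mod 47) write x = 8 + 47t. Substituting into x ≡ 77 (mod 137) gives 47t ≡ 69 (mod 137), and since 47⁻¹ ≡ 35 (mod 137), t ≡ 86. Hence x ≡ 8 + 47·86 = 4050 (mod 6439).

4050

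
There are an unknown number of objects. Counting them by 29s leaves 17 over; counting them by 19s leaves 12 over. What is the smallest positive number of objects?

278

From N ≡ 17 (mod 29) write N = 17 + 29t. Substituting into N ≡ 12 (mod 19) gives 29t ≡ 14 (mod 19), and since 10⁻¹ ≡ 2 (mod 19), t ≡ 9. Hence N ≡ 17 + 29·9 = 278 (mod 551).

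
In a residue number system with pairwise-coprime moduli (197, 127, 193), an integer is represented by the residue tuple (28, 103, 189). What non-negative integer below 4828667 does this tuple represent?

The moduli are pairwise coprime; N = 197·127·193 = 4828667.
N/197 = 24511; 24511 ≡ 83 (mod 197); 83·19 ≡ 1, so inverse 19.
N/127 = 38021; 38021 ≡ 48 (mod 127); 48·45 ≡ 1, so inverse 45.
N/193 = 25019; 25019 ≡ 122 (mod 193); 122·106 ≡ 1, so inverse 106.
x ≡ 28·24511·19 + 103·38021·45 + 189·25019·106 = 690497833.
690497833 mod 4828667 = 4827119.

4827119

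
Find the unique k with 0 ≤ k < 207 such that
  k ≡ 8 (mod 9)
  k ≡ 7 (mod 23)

53

From k ≡ 8 (mod 9) write k = 8 + 9t. Substituting into k ≡ 7 (mod 23) gives 9t ≡ 22 (mod 23), and since 9⁻¹ ≡ 18 (mod 23), t ≡ 5. Hence k ≡ 8 + 9·5 = 53 (mod 207).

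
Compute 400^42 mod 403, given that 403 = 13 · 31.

287

Mod 13: 400 ≡ 10; by Fermat, exponent reduces to 42 mod 12 = 6; 10^6 ≡ 1 (mod 13).
Mod 31: 400 ≡ 28; by Fermat, exponent reduces to 42 mod 30 = 12; 28^12 ≡ 8 (mod 31).
Combine by CRT: x ≡ 1 (mod 13), x ≡ 8 (mod 31) ⇒ x ≡ 287 (mod 403).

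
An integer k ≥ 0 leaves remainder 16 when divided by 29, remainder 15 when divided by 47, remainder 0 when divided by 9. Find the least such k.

9180

The moduli are pairwise coprime; N = 29·47·9 = 12267.
N/29 = 423; 423 ≡ 17 (mod 29); 17·12 ≡ 1, so inverse 12.
N/47 = 261; 261 ≡ 26 (mod 47); 26·38 ≡ 1, so inverse 38.
N/9 = 1363; 1363 ≡ 4 (mod 9); 4·7 ≡ 1, so inverse 7.
k ≡ 16·423·12 + 15·261·38 + 0·1363·7 = 229986.
229986 mod 12267 = 9180.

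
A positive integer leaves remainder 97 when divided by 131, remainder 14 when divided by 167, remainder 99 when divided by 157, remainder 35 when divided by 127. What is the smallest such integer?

From k ≡ 97 (mod 131) write k = 97 + 131t. Substituting into k ≡ 14 (mod 167) gives 131t ≡ 84 (mod 167), and since 131⁻¹ ≡ 51 (mod 167), t ≡ 109. Hence k ≡ 97 + 131·109 = 14376 (mod 21877).
From k ≡ 14376 (mod 21877) write k = 14376 + 21877t. Substituting into k ≡ 99 (mod 157) gives 21877t ≡ 10 (mod 157), and since 54⁻¹ ≡ 32 (mod 157), t ≡ 6. Hence k ≡ 14376 + 21877·6 = 145638 (mod 3434689).
From k ≡ 145638 (mod 3434689) write k = 145638 + 3434689t. Substituting into k ≡ 35 (mod 127) gives 3434689t ≡ 66 (mod 127), and since 101⁻¹ ≡ 83 (mod 127), t ≡ 17. Hence k ≡ 145638 + 3434689·17 = 58535351 (mod 436205503).

58535351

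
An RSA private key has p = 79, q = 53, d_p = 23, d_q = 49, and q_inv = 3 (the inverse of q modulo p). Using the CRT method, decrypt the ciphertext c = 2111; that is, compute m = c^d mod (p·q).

m₁ = c^(d_p) mod p: c ≡ 57 (mod 79), and 57^23 mod 79 = 14.
m₂ = c^(d_q) mod q: c ≡ 44 (mod 53), and 44^49 mod 53 = 49.
h = q_inv·(m₁ − m₂) mod p = 3·(14 − 49) mod 79 = 53.
m = m₂ + h·q = 49 + 53·53 = 2858.

2858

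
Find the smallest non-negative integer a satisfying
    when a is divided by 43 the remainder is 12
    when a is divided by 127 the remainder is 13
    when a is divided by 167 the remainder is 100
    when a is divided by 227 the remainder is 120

93850092

The moduli are pairwise coprime; N = 43·127·167·227 = 207021049.
N/43 = 4814443; 4814443 ≡ 34 (mod 43); 34·19 ≡ 1, so inverse 19.
N/127 = 1630087; 1630087 ≡ 42 (mod 127); 42·124 ≡ 1, so inverse 124.
N/167 = 1239647; 1239647 ≡ 6 (mod 167); 6·28 ≡ 1, so inverse 28.
N/227 = 911987; 911987 ≡ 128 (mod 227); 128·94 ≡ 1, so inverse 94.
a ≡ 12·4814443·19 + 13·1630087·124 + 100·1239647·28 + 120·911987·94 = 17483618208.
17483618208 mod 207021049 = 93850092.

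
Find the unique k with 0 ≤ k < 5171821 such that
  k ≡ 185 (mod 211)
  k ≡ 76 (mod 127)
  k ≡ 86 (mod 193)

1200353

Combine the congruences pairwise.
From k ≡ 185 (mod 211) write k = 185 + 211t. Substituting into k ≡ 76 (mod 127) gives 211t ≡ 18 (mod 127), and since 84⁻¹ ≡ 62 (mod 127), t ≡ 100. Hence k ≡ 185 + 211·100 = 21285 (mod 26797).
From k ≡ 21285 (mod 26797) write k = 21285 + 26797t. Substituting into k ≡ 86 (mod 193) gives 26797t ≡ 31 (mod 193), and since 163⁻¹ ≡ 45 (mod 193), t ≡ 44. Hence k ≡ 21285 + 26797·44 = 1200353 (mod 5171821).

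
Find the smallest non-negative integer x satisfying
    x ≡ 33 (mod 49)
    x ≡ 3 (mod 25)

278

Combine the congruences pairwise.
From x ≡ 33 (mod 49) write x = 33 + 49t. Substituting into x ≡ 3 (mod 25) gives 49t ≡ 20 (mod 25), and since 24⁻¹ ≡ 24 (mod 25), t ≡ 5. Hence x ≡ 33 + 49·5 = 278 (mod 1225).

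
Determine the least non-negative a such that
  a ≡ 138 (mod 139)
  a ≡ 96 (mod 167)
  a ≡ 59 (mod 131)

The moduli are pairwise coprime; N = 139·167·131 = 3040903.
N/139 = 21877; 21877 ≡ 54 (mod 139); 54·121 ≡ 1, so inverse 121.
N/167 = 18209; 18209 ≡ 6 (mod 167); 6·28 ≡ 1, so inverse 28.
N/131 = 23213; 23213 ≡ 26 (mod 131); 26·126 ≡ 1, so inverse 126.
a ≡ 138·21877·121 + 96·18209·28 + 59·23213·126 = 586813380.
586813380 mod 3040903 = 2960004.

2960004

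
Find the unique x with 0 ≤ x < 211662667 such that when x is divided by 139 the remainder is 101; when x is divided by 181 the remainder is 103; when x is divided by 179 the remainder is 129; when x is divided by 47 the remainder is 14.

The moduli are pairwise coprime; N = 139·181·179·47 = 211662667.
N/139 = 1522753; 1522753 ≡ 8 (mod 139); 8·87 ≡ 1, so inverse 87.
N/181 = 1169407; 1169407 ≡ 147 (mod 181); 147·165 ≡ 1, so inverse 165.
N/179 = 1182473; 1182473 ≡ 178 (mod 179); 178·178 ≡ 1, so inverse 178.
N/47 = 4503461; 4503461 ≡ 15 (mod 47); 15·22 ≡ 1, so inverse 22.
x ≡ 101·1522753·87 + 103·1169407·165 + 129·1182473·178 + 14·4503461·22 = 61793513590.
61793513590 mod 211662667 = 199677493.

199677493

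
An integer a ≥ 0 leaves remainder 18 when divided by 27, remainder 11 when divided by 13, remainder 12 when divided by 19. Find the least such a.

4743

The moduli are pairwise coprime; N = 27·13·19 = 6669.
N/27 = 247; 247 ≡ 4 (mod 27); 4·7 ≡ 1, so inverse 7.
N/13 = 513; 513 ≡ 6 (mod 13); 6·11 ≡ 1, so inverse 11.
N/19 = 351; 351 ≡ 9 (mod 19); 9·17 ≡ 1, so inverse 17.
a ≡ 18·247·7 + 11·513·11 + 12·351·17 = 164799.
164799 mod 6669 = 4743.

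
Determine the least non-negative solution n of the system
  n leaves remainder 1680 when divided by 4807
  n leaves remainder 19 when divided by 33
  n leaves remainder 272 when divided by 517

gcd(4807, 33) = 11 and 11 | (19 − 1680), so the pair is consistent; merging gives n ≡ 6487 (mod 14421), where 14421 = lcm(4807, 33).
gcd(14421, 517) = 11 and 11 | (272 − 6487), so the pair is consistent; merging gives n ≡ 280486 (mod 677787), where 677787 = lcm(14421, 517).
The solution is unique modulo lcm(4807, 33, 517) = 677787.

280486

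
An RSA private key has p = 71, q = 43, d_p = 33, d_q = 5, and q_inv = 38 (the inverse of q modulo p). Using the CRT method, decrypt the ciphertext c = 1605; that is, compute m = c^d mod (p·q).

1657

m₁ = c^(d_p) mod p: c ≡ 43 (mod 71), and 43^33 mod 71 = 24.
m₂ = c^(d_q) mod q: c ≡ 14 (mod 43), and 14^5 mod 43 = 23.
h = q_inv·(m₁ − m₂) mod p = 38·(24 − 23) mod 71 = 38.
m = m₂ + h·q = 23 + 38·43 = 1657.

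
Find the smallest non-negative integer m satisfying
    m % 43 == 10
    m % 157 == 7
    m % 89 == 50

164700

From m ≡ 10 (mod 43) write m = 10 + 43t. Substituting into m ≡ 7 (mod 157) gives 43t ≡ 154 (mod 157), and since 43⁻¹ ≡ 84 (mod 157), t ≡ 62. Hence m ≡ 10 + 43·62 = 2676 (mod 6751).
From m ≡ 2676 (mod 6751) write m = 2676 + 6751t. Substituting into m ≡ 50 (mod 89) gives 6751t ≡ 44 (mod 89), and since 76⁻¹ ≡ 41 (mod 89), t ≡ 24. Hence m ≡ 2676 + 6751·24 = 164700 (mod 600839).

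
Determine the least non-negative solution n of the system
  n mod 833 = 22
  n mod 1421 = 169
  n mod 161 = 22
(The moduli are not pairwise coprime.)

440679

Combine the congruences pairwise.
gcd(833, 1421) = 49 and 49 | (169 − 22), so the pair is consistent; merging gives n ≡ 5853 (mod 24157), where 24157 = lcm(833, 1421).
gcd(24157, 161) = 7 and 7 | (22 − 5853), so the pair is consistent; merging gives n ≡ 440679 (mod 555611), where 555611 = lcm(24157, 161).
The solution is unique modulo lcm(833, 1421, 161) = 555611.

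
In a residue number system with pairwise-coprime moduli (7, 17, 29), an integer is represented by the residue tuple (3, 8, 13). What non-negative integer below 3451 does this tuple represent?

From x ≡ 3 (mod 7) write x = 3 + 7t. Substituting into x ≡ 8 (mod 17) gives 7t ≡ 5 (mod 17), and since 7⁻¹ ≡ 5 (mod 17), t ≡ 8. Hence x ≡ 3 + 7·8 = 59 (mod 119).
From x ≡ 59 (mod 119) write x = 59 + 119t. Substituting into x ≡ 13 (mod 29) gives 119t ≡ 12 (mod 29), and since 3⁻¹ ≡ 10 (mod 29), t ≡ 4. Hence x ≡ 59 + 119·4 = 535 (mod 3451).

535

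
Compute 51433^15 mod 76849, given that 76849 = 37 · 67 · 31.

50035

Mod 37: 51433 ≡ 3; 3^15 ≡ 11 (mod 37).
Mod 67: 51433 ≡ 44; 44^15 ≡ 53 (mod 67).
Mod 31: 51433 ≡ 4; 4^15 ≡ 1 (mod 31).
Combine by CRT: x ≡ 11 (mod 37), x ≡ 53 (mod 67), x ≡ 1 (mod 31) ⇒ x ≡ 50035 (mod 76849).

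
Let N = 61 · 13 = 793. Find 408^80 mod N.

Mod 61: 408 ≡ 42; by Fermat, exponent reduces to 80 mod 60 = 20; 42^20 ≡ 13 (mod 61).
Mod 13: 408 ≡ 5; by Fermat, exponent reduces to 80 mod 12 = 8; 5^8 ≡ 1 (mod 13).
Combine by CRT: x ≡ 13 (mod 61), x ≡ 1 (mod 13) ⇒ x ≡ 196 (mod 793).

196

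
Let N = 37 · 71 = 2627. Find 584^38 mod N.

2321

Mod 37: 584 ≡ 29; by Fermat, exponent reduces to 38 mod 36 = 2; 29^2 ≡ 27 (mod 37).
Mod 71: 584 ≡ 16; 16^38 ≡ 49 (mod 71).
Combine by CRT: x ≡ 27 (mod 37), x ≡ 49 (mod 71) ⇒ x ≡ 2321 (mod 2627).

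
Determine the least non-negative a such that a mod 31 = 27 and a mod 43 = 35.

From a ≡ 27 (mod 31) write a = 27 + 31t. Substituting into a ≡ 35 (mod 43) gives 31t ≡ 8 (mod 43), and since 31⁻¹ ≡ 25 (mod 43), t ≡ 28. Hence a ≡ 27 + 31·28 = 895 (mod 1333).

895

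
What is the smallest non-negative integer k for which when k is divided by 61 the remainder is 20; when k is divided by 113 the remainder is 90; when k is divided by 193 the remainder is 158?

From k ≡ 20 (mod 61) write k = 20 + 61t. Substituting into k ≡ 90 (mod 113) gives 61t ≡ 70 (mod 113), and since 61⁻¹ ≡ 63 (mod 113), t ≡ 3. Hence k ≡ 20 + 61·3 = 203 (mod 6893).
From k ≡ 203 (mod 6893) write k = 203 + 6893t. Substituting into k ≡ 158 (mod 193) gives 6893t ≡ 148 (mod 193), and since 138⁻¹ ≡ 7 (mod 193), t ≡ 71. Hence k ≡ 203 + 6893·71 = 489606 (mod 1330349).

489606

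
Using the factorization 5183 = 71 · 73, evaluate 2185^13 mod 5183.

3970

Mod 71: 2185 ≡ 55; 55^13 ≡ 65 (mod 71).
Mod 73: 2185 ≡ 68; 68^13 ≡ 28 (mod 73).
Combine by CRT: x ≡ 65 (mod 71), x ≡ 28 (mod 73) ⇒ x ≡ 3970 (mod 5183).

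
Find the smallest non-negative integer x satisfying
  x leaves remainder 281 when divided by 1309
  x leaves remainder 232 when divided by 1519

275171

gcd(1309, 1519) = 7 and 7 | (232 − 281), so the pair is consistent; merging gives x ≡ 275171 (mod 284053), where 284053 = lcm(1309, 1519).
The solution is unique modulo lcm(1309, 1519) = 284053.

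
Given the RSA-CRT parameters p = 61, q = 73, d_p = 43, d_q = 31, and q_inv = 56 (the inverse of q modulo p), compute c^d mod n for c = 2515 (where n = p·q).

m₁ = c^(d_p) mod p: c ≡ 14 (mod 61), and 14^43 mod 61 = 14.
m₂ = c^(d_q) mod q: c ≡ 33 (mod 73), and 33^31 mod 73 = 62.
h = q_inv·(m₁ − m₂) mod p = 56·(14 − 62) mod 61 = 57.
m = m₂ + h·q = 62 + 57·73 = 4223.

4223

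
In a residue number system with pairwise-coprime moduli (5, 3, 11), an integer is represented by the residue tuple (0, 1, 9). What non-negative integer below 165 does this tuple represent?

The moduli are pairwise coprime; N = 5·3·11 = 165.
N/5 = 33; 33 ≡ 3 (mod 5); 3·2 ≡ 1, so inverse 2.
N/3 = 55; 55 ≡ 1 (mod 3), inverse 1.
N/11 = 15; 15 ≡ 4 (mod 11); 4·3 ≡ 1, so inverse 3.
x ≡ 0·33·2 + 1·55·1 + 9·15·3 = 460.
460 mod 165 = 130.

130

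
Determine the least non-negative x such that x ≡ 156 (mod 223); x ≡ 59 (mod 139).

15766

Combine the congruences pairwise.
From x ≡ 156 (mod 223) write x = 156 + 223t. Substituting into x ≡ 59 (mod 139) gives 223t ≡ 42 (mod 139), and since 84⁻¹ ≡ 48 (mod 139), t ≡ 70. Hence x ≡ 156 + 223·70 = 15766 (mod 30997).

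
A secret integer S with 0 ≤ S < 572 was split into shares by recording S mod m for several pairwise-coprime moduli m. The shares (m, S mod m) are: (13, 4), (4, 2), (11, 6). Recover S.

The moduli are pairwise coprime; N = 13·4·11 = 572.
N/13 = 44; 44 ≡ 5 (mod 13); 5·8 ≡ 1, so inverse 8.
N/4 = 143; 143 ≡ 3 (mod 4); 3·3 ≡ 1, so inverse 3.
N/11 = 52; 52 ≡ 8 (mod 11); 8·7 ≡ 1, so inverse 7.
S ≡ 4·44·8 + 2·143·3 + 6·52·7 = 4450.
4450 mod 572 = 446.

446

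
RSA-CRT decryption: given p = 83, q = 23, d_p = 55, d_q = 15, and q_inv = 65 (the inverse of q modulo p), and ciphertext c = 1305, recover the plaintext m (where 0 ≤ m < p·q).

m₁ = c^(d_p) mod p: c ≡ 60 (mod 83), and 60^55 mod 83 = 46.
m₂ = c^(d_q) mod q: c ≡ 17 (mod 23), and 17^15 mod 23 = 15.
h = q_inv·(m₁ − m₂) mod p = 65·(46 − 15) mod 83 = 23.
m = m₂ + h·q = 15 + 23·23 = 544.

544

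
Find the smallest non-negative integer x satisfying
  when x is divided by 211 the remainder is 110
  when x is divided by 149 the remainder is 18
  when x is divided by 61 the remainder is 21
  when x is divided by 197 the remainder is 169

Combine the congruences pairwise.
From x ≡ 110 (mod 211) write x = 110 + 211t. Substituting into x ≡ 18 (mod 149) gives 211t ≡ 57 (mod 149), and since 62⁻¹ ≡ 137 (mod 149), t ≡ 61. Hence x ≡ 110 + 211·61 = 12981 (mod 31439).
From x ≡ 12981 (mod 31439) write x = 12981 + 31439t. Substituting into x ≡ 21 (mod 61) gives 31439t ≡ 33 (mod 61), and since 24⁻¹ ≡ 28 (mod 61), t ≡ 9. Hence x ≡ 12981 + 31439·9 = 295932 (mod 1917779).
From x ≡ 295932 (mod 1917779) write x = 295932 + 1917779t. Substituting into x ≡ 169 (mod 197) gives 1917779t ≡ 131 (mod 197), and since 181⁻¹ ≡ 160 (mod 197), t ≡ 78. Hence x ≡ 295932 + 1917779·78 = 149882694 (mod 377802463).

149882694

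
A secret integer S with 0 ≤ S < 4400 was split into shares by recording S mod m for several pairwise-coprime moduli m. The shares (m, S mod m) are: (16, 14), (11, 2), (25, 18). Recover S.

3918

The moduli are pairwise coprime; N = 16·11·25 = 4400.
N/16 = 275; 275 ≡ 3 (mod 16); 3·11 ≡ 1, so inverse 11.
N/11 = 400; 400 ≡ 4 (mod 11); 4·3 ≡ 1, so inverse 3.
N/25 = 176; 176 ≡ 1 (mod 25), inverse 1.
S ≡ 14·275·11 + 2·400·3 + 18·176·1 = 47918.
47918 mod 4400 = 3918.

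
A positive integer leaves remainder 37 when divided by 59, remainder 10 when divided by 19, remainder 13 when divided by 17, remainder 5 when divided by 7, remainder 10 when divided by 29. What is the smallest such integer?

From t ≡ 37 (mod 59) write t = 37 + 59s. Substituting into t ≡ 10 (mod 19) gives 59s ≡ 11 (mod 19), and since 2⁻¹ ≡ 10 (mod 19), s ≡ 15. Hence t ≡ 37 + 59·15 = 922 (mod 1121).
From t ≡ 922 (mod 1121) write t = 922 + 1121s. Substituting into t ≡ 13 (mod 17) gives 1121s ≡ 9 (mod 17), and since 16⁻¹ ≡ 16 (mod 17), s ≡ 8. Hence t ≡ 922 + 1121·8 = 9890 (mod 19057).
From t ≡ 9890 (mod 19057) write t = 9890 + 19057s. Substituting into t ≡ 5 (mod 7) gives 19057s ≡ 6 (mod 7), and since 3⁻¹ ≡ 5 (mod 7), s ≡ 2. Hence t ≡ 9890 + 19057·2 = 48004 (mod 133399).
From t ≡ 48004 (mod 133399) write t = 48004 + 133399s. Substituting into t ≡ 10 (mod 29) gives 133399s ≡ 1 (mod 29), and since 28⁻¹ ≡ 28 (mod 29), s ≡ 28. Hence t ≡ 48004 + 133399·28 = 3783176 (mod 3868571).

3783176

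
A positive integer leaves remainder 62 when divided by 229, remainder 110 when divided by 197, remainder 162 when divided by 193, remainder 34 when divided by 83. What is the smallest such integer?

The moduli are pairwise coprime; N = 229·197·193·83 = 722665147.
N/229 = 3155743; 3155743 ≡ 123 (mod 229); 123·54 ≡ 1, so inverse 54.
N/197 = 3668351; 3668351 ≡ 14 (mod 197); 14·183 ≡ 1, so inverse 183.
N/193 = 3744379; 3744379 ≡ 179 (mod 193); 179·124 ≡ 1, so inverse 124.
N/83 = 8706809; 8706809 ≡ 26 (mod 83); 26·16 ≡ 1, so inverse 16.
m ≡ 62·3155743·54 + 110·3668351·183 + 162·3744379·124 + 34·8706809·16 = 164362922642.
164362922642 mod 722665147 = 317934273.

317934273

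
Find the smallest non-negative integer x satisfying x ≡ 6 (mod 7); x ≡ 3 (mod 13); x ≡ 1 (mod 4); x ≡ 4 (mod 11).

The moduli are pairwise coprime; N = 7·13·4·11 = 4004.
N/7 = 572; 572 ≡ 5 (mod 7); 5·3 ≡ 1, so inverse 3.
N/13 = 308; 308 ≡ 9 (mod 13); 9·3 ≡ 1, so inverse 3.
N/4 = 1001; 1001 ≡ 1 (mod 4), inverse 1.
N/11 = 364; 364 ≡ 1 (mod 11), inverse 1.
x ≡ 6·572·3 + 3·308·3 + 1·1001·1 + 4·364·1 = 15525.
15525 mod 4004 = 3513.

3513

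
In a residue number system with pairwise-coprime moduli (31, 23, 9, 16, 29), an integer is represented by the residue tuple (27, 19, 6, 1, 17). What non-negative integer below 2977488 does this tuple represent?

The moduli are pairwise coprime; N = 31·23·9·16·29 = 2977488.
N/31 = 96048; 96048 ≡ 10 (mod 31); 10·28 ≡ 1, so inverse 28.
N/23 = 129456; 129456 ≡ 12 (mod 23); 12·2 ≡ 1, so inverse 2.
N/9 = 330832; 330832 ≡ 1 (mod 9), inverse 1.
N/16 = 186093; 186093 ≡ 13 (mod 16); 13·5 ≡ 1, so inverse 5.
N/29 = 102672; 102672 ≡ 12 (mod 29); 12·17 ≡ 1, so inverse 17.
x ≡ 27·96048·28 + 19·129456·2 + 6·330832·1 + 1·186093·5 + 17·102672·17 = 110119281.
110119281 mod 2977488 = 2929713.

2929713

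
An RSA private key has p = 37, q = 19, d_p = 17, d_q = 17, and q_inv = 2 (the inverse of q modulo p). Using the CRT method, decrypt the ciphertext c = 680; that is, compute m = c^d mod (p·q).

m₁ = c^(d_p) mod p: c ≡ 14 (mod 37), and 14^17 mod 37 = 29.
m₂ = c^(d_q) mod q: c ≡ 15 (mod 19), and 15^17 mod 19 = 14.
h = q_inv·(m₁ − m₂) mod p = 2·(29 − 14) mod 37 = 30.
m = m₂ + h·q = 14 + 30·19 = 584.

584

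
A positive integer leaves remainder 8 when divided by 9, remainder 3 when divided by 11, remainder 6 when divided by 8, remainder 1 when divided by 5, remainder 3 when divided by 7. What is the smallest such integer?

15326

The moduli are pairwise coprime; N = 9·11·8·5·7 = 27720.
N/9 = 3080; 3080 ≡ 2 (mod 9); 2·5 ≡ 1, so inverse 5.
N/11 = 2520; 2520 ≡ 1 (mod 11), inverse 1.
N/8 = 3465; 3465 ≡ 1 (mod 8), inverse 1.
N/5 = 5544; 5544 ≡ 4 (mod 5); 4·4 ≡ 1, so inverse 4.
N/7 = 3960; 3960 ≡ 5 (mod 7); 5·3 ≡ 1, so inverse 3.
x ≡ 8·3080·5 + 3·2520·1 + 6·3465·1 + 1·5544·4 + 3·3960·3 = 209366.
209366 mod 27720 = 15326.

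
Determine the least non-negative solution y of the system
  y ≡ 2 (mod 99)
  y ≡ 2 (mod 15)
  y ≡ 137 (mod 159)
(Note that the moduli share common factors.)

16832

gcd(99, 15) = 3 and 3 | (2 − 2), so the pair is consistent; merging gives y ≡ 2 (mod 495), where 495 = lcm(99, 15).
gcd(495, 159) = 3 and 3 | (137 − 2), so the pair is consistent; merging gives y ≡ 16832 (mod 26235), where 26235 = lcm(495, 159).
The solution is unique modulo lcm(99, 15, 159) = 26235.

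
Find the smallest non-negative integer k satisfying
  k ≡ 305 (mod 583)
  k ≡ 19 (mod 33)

gcd(583, 33) = 11 and 11 | (19 − 305), so the pair is consistent; merging gives k ≡ 1471 (mod 1749), where 1749 = lcm(583, 33).
The solution is unique modulo lcm(583, 33) = 1749.

1471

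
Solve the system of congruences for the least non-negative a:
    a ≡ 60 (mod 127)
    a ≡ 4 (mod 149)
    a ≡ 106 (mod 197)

3158804

From a ≡ 60 (mod 127) write a = 60 + 127t. Substituting into a ≡ 4 (mod 149) gives 127t ≡ 93 (mod 149), and since 127⁻¹ ≡ 88 (mod 149), t ≡ 138. Hence a ≡ 60 + 127·138 = 17586 (mod 18923).
From a ≡ 17586 (mod 18923) write a = 17586 + 18923t. Substituting into a ≡ 106 (mod 197) gives 18923t ≡ 53 (mod 197), and since 11⁻¹ ≡ 18 (mod 197), t ≡ 166. Hence a ≡ 17586 + 18923·166 = 3158804 (mod 3727831).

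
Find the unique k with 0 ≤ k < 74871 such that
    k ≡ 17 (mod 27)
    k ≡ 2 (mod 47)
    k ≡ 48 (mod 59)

8603

The moduli are pairwise coprime; N = 27·47·59 = 74871.
N/27 = 2773; 2773 ≡ 19 (mod 27); 19·10 ≡ 1, so inverse 10.
N/47 = 1593; 1593 ≡ 42 (mod 47); 42·28 ≡ 1, so inverse 28.
N/59 = 1269; 1269 ≡ 30 (mod 59); 30·2 ≡ 1, so inverse 2.
k ≡ 17·2773·10 + 2·1593·28 + 48·1269·2 = 682442.
682442 mod 74871 = 8603.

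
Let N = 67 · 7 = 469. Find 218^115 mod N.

Mod 67: 218 ≡ 17; by Fermat, exponent reduces to 115 mod 66 = 49; 17^49 ≡ 65 (mod 67).
Mod 7: 218 ≡ 1; by Fermat, exponent reduces to 115 mod 6 = 1; 1^1 ≡ 1 (mod 7).
Combine by CRT: x ≡ 65 (mod 67), x ≡ 1 (mod 7) ⇒ x ≡ 400 (mod 469).

400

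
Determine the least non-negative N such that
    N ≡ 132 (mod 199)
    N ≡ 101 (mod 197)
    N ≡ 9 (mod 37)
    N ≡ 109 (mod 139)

6563550

The moduli are pairwise coprime; M = 199·197·37·139 = 201621029.
M/199 = 1013171; 1013171 ≡ 62 (mod 199); 62·61 ≡ 1, so inverse 61.
M/197 = 1023457; 1023457 ≡ 42 (mod 197); 42·61 ≡ 1, so inverse 61.
M/37 = 5449217; 5449217 ≡ 5 (mod 37); 5·15 ≡ 1, so inverse 15.
M/139 = 1450511; 1450511 ≡ 46 (mod 139); 46·136 ≡ 1, so inverse 136.
N ≡ 132·1013171·61 + 101·1023457·61 + 9·5449217·15 + 109·1450511·136 = 36701590828.
36701590828 mod 201621029 = 6563550.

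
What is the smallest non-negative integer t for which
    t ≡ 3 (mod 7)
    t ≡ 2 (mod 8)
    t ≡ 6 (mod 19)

From t ≡ 3 (mod 7) write t = 3 + 7s. Substituting into t ≡ 2 (mod 8) gives 7s ≡ 7 (mod 8), and since 7⁻¹ ≡ 7 (mod 8), s ≡ 1. Hence t ≡ 3 + 7·1 = 10 (mod 56).
From t ≡ 10 (mod 56) write t = 10 + 56s. Substituting into t ≡ 6 (mod 19) gives 56s ≡ 15 (mod 19), and since 18⁻¹ ≡ 18 (mod 19), s ≡ 4. Hence t ≡ 10 + 56·4 = 234 (mod 1064).

234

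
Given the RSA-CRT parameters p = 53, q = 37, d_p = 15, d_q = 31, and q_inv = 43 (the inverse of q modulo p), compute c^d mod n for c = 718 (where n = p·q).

m₁ = c^(d_p) mod p: c ≡ 29 (mod 53), and 29^15 mod 53 = 7.
m₂ = c^(d_q) mod q: c ≡ 15 (mod 37), and 15^31 mod 37 = 17.
h = q_inv·(m₁ − m₂) mod p = 43·(7 − 17) mod 53 = 47.
m = m₂ + h·q = 17 + 47·37 = 1756.

1756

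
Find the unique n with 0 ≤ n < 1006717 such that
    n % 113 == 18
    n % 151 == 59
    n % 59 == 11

902888

From n ≡ 18 (mod 113) write n = 18 + 113t. Substituting into n ≡ 59 (mod 151) gives 113t ≡ 41 (mod 151), and since 113⁻¹ ≡ 147 (mod 151), t ≡ 138. Hence n ≡ 18 + 113·138 = 15612 (mod 17063).
From n ≡ 15612 (mod 17063) write n = 15612 + 17063t. Substituting into n ≡ 11 (mod 59) gives 17063t ≡ 34 (mod 59), and since 12⁻¹ ≡ 5 (mod 59), t ≡ 52. Hence n ≡ 15612 + 17063·52 = 902888 (mod 1006717).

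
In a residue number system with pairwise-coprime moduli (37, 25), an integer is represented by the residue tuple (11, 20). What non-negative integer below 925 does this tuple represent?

Combine the congruences pairwise.
From x ≡ 11 (mod 37) write x = 11 + 37t. Substituting into x ≡ 20 (mod 25) gives 37t ≡ 9 (mod 25), and since 12⁻¹ ≡ 23 (mod 25), t ≡ 7. Hence x ≡ 11 + 37·7 = 270 (mod 925).

270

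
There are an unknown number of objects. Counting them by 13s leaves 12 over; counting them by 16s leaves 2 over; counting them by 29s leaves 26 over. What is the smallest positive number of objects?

The moduli are pairwise coprime; M = 13·16·29 = 6032.
M/13 = 464; 464 ≡ 9 (mod 13); 9·3 ≡ 1, so inverse 3.
M/16 = 377; 377 ≡ 9 (mod 16); 9·9 ≡ 1, so inverse 9.
M/29 = 208; 208 ≡ 5 (mod 29); 5·6 ≡ 1, so inverse 6.
N ≡ 12·464·3 + 2·377·9 + 26·208·6 = 55938.
55938 mod 6032 = 1650.

1650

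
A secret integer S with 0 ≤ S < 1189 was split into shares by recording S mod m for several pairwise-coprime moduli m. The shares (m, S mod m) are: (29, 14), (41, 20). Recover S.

594

From S ≡ 14 (mod 29) write S = 14 + 29t. Substituting into S ≡ 20 (mod 41) gives 29t ≡ 6 (mod 41), and since 29⁻¹ ≡ 17 (mod 41), t ≡ 20. Hence S ≡ 14 + 29·20 = 594 (mod 1189).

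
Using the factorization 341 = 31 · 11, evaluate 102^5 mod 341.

Mod 31: 102 ≡ 9; 9^5 ≡ 25 (mod 31).
Mod 11: 102 ≡ 3; 3^5 ≡ 1 (mod 11).
Combine by CRT: x ≡ 25 (mod 31), x ≡ 1 (mod 11) ⇒ x ≡ 56 (mod 341).

56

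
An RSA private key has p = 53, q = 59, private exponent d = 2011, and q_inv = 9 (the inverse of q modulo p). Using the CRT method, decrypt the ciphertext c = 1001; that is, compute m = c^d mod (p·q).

d_p = d mod (p−1) = 2011 mod 52 = 35; d_q = d mod (q−1) = 39.
m₁ = c^(d_p) mod p: c ≡ 47 (mod 53), and 47^35 mod 53 = 42.
m₂ = c^(d_q) mod q: c ≡ 57 (mod 59), and 57^39 mod 59 = 21.
h = q_inv·(m₁ − m₂) mod p = 9·(42 − 21) mod 53 = 30.
m = m₂ + h·q = 21 + 30·59 = 1791.

1791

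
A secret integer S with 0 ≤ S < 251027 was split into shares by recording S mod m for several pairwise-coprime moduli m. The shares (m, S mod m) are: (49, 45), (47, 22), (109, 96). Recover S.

217115

The moduli are pairwise coprime; N = 49·47·109 = 251027.
N/49 = 5123; 5123 ≡ 27 (mod 49); 27·20 ≡ 1, so inverse 20.
N/47 = 5341; 5341 ≡ 30 (mod 47); 30·11 ≡ 1, so inverse 11.
N/109 = 2303; 2303 ≡ 14 (mod 109); 14·39 ≡ 1, so inverse 39.
S ≡ 45·5123·20 + 22·5341·11 + 96·2303·39 = 14525654.
14525654 mod 251027 = 217115.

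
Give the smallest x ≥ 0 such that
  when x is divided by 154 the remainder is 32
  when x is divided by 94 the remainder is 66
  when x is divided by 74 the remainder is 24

gcd(154, 94) = 2 and 2 | (66 − 32), so the pair is consistent; merging gives x ≡ 7116 (mod 7238), where 7238 = lcm(154, 94).
gcd(7238, 74) = 2 and 2 | (24 − 7116), so the pair is consistent; merging gives x ≡ 115686 (mod 267806), where 267806 = lcm(7238, 74).
The solution is unique modulo lcm(154, 94, 74) = 267806.

115686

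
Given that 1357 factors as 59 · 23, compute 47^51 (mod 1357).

Mod 59: 47 ≡ 47; 47^51 ≡ 50 (mod 59).
Mod 23: 47 ≡ 1; by Fermat, exponent reduces to 51 mod 22 = 7; 1^7 ≡ 1 (mod 23).
Combine by CRT: x ≡ 50 (mod 59), x ≡ 1 (mod 23) ⇒ x ≡ 1289 (mod 1357).

1289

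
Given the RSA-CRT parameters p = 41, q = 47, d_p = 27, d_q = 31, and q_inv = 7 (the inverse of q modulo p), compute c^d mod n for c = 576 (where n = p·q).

128

m₁ = c^(d_p) mod p: c ≡ 2 (mod 41), and 2^27 mod 41 = 5.
m₂ = c^(d_q) mod q: c ≡ 12 (mod 47), and 12^31 mod 47 = 34.
h = q_inv·(m₁ − m₂) mod p = 7·(5 − 34) mod 41 = 2.
m = m₂ + h·q = 34 + 2·47 = 128.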